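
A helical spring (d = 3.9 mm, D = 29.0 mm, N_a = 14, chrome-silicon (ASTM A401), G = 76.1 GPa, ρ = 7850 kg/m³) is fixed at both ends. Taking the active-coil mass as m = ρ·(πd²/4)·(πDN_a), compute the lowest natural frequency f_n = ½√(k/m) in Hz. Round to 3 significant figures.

k = Gd⁴/(8D³N_a) = (76.1×10³)(3.9⁴)/(8·29.0³·14) = 6.4451 N/mm = 6445.1 N/m
Wire length L = πDN_a = π·29.0·14 = 1275.5 mm
m = ρ·(πd²/4)·L = 7850 × 11.946×10⁻⁶ m² × 1.2755 m = 0.11961 kg
f_n = ½√(k/m) = 0.5·√(6445.1/0.11961) = 0.5·√(53885) = 116.07 Hz

116 Hz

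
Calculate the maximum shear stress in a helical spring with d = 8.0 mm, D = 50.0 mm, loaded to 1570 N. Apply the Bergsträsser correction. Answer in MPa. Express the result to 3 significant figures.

479 MPa

Spring index C = D/d = 50.0/8.0 = 6.2500
K_B = (4C+2)/(4C−3) = 27.000/22.000 = 1.2273
τ₀ = 8FD/(πd³) = 8·1570·50.0/(π·8.0³) = 628000/1608.5 = 390.43 MPa
τ_max = K·τ₀ = 1.2273 × 390.43 = 479.16 MPa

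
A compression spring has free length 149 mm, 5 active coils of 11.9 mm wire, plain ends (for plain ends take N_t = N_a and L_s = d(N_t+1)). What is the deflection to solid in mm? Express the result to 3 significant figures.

N_t = 5; L_s = 11.9·6 = 71.4 mm
δ_solid = L₀ − L_s = 149 − 71.4 = 77.6 mm

77.6 mm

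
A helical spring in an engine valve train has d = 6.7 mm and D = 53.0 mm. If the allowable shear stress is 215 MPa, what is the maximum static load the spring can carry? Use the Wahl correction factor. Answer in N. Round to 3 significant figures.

404 N

C = D/d = 53.0/6.7 = 7.9104
K_W = (4C−1)/(4C−4) + 0.615/C = 30.642/27.642 + 0.0777 = 1.1863
τ_max = K·8FD/(πd³) → F_max = τ_allow·πd³/(8DK)
F_max = 215·π·6.7³/(8·53.0·1.1863) = 2.0315e+05/502.98 = 403.89 N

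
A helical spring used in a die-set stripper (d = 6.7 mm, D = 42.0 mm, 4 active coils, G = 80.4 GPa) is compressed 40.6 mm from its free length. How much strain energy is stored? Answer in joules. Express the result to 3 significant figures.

k = Gd⁴/(8D³N_a) = (80.4×10³)(6.7⁴)/(8·42.0³·4) = 68.337 N/mm
U = ½kδ² = 0.5 × 68.337 × 40.6² = 56322 N·mm = 56.322 J

56.3 J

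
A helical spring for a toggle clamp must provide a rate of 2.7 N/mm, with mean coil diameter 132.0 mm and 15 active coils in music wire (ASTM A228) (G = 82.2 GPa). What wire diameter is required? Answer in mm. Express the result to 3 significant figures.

d = (8D³N_a·k / G)^(1/4) = (8·132.0³·15·2.7 / (82.2×10³))^0.25
  = (9065.6)^0.25 = 9.7577 mm

9.76 mm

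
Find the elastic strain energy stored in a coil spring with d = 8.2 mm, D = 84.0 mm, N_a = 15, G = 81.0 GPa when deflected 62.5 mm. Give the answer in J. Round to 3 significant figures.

k = Gd⁴/(8D³N_a) = (81.0×10³)(8.2⁴)/(8·84.0³·15) = 5.149 N/mm
U = ½kδ² = 0.5 × 5.149 × 62.5² = 10057 N·mm = 10.057 J

10.1 J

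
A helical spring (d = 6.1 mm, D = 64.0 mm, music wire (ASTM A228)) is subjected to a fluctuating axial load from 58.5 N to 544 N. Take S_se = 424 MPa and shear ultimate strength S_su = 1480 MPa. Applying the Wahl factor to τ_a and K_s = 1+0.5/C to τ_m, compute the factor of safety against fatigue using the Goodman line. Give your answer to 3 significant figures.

C = D/d = 64.0/6.1 = 10.4918; K_W = (4C−1)/(4C−4)+0.615/C = 1.1376; K_s = 1+0.5/C = 1.0477
F_a = (F_max−F_min)/2 = 242.75 N; F_m = (F_max+F_min)/2 = 301.25 N
τ_a = K_W·8F_aD/(πd³) = 1.1376 × 174.3 = 198.29 MPa
τ_m = K_s·8F_mD/(πd³) = 1.0477 × 216.3 = 226.61 MPa
Goodman: 1/n_f = τ_a/S_se + τ_m/S_su = 198.29/424 + 226.61/1480 = 0.46766 + 0.15311 = 0.62077
n_f = 1/0.62077 = 1.611

1.61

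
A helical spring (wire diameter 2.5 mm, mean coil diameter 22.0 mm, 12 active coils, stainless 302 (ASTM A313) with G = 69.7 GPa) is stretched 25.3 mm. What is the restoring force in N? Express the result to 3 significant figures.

k = Gd⁴/(8D³N_a) = (69.7×10³)(2.5⁴)/(8·22.0³·12) = 2.6635 N/mm
F = k·δ = 2.6635 × 25.3 = 67.387 N

67.4 N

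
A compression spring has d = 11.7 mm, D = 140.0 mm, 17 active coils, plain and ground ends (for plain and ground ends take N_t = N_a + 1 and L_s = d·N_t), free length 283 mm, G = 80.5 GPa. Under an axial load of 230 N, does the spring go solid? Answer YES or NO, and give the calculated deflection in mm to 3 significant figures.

k = Gd⁴/(8D³N_a) = (80.5×10³)(11.7⁴)/(8·140.0³·17) = 4.0422 N/mm
N_t = 18; L_s = 11.7·18 = 210.6 mm; δ_solid = L₀ − L_s = 283 − 210.6 = 72.4 mm
δ = F/k = 230/4.0422 = 56.9 mm
δ < δ_solid → spring does not go solid

NO, δ = 56.9 mm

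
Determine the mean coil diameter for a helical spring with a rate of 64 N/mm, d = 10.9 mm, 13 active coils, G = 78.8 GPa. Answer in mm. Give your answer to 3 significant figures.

55.1 mm

D = (Gd⁴/(8N_a·k))^(1/3) = (78.8×10³·10.9⁴/(8·13·64))^(1/3)
  = (167116)^(1/3) = 55.0816 mm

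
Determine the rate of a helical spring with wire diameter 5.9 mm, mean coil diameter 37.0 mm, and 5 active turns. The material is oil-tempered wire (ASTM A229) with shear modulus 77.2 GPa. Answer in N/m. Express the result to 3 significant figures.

46200 N/m

k = Gd⁴/(8D³N_a) = (77.2×10³ × 5.9⁴) / (8 × 37.0³ × 5)
  = 9.3546e+07 / 2.02612e+06 = 46.17 N/mm = 46170 N/m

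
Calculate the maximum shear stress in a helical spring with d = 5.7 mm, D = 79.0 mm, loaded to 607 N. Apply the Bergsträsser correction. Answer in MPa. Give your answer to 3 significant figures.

722 MPa

Spring index C = D/d = 79.0/5.7 = 13.8596
K_B = (4C+2)/(4C−3) = 57.439/52.439 = 1.0953
τ₀ = 8FD/(πd³) = 8·607·79.0/(π·5.7³) = 383624/581.8 = 659.37 MPa
τ_max = K·τ₀ = 1.0953 × 659.37 = 722.24 MPa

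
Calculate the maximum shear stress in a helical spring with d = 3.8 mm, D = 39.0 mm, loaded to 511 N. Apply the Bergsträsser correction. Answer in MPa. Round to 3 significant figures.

Spring index C = D/d = 39.0/3.8 = 10.2632
K_B = (4C+2)/(4C−3) = 43.053/38.053 = 1.1314
τ₀ = 8FD/(πd³) = 8·511·39.0/(π·3.8³) = 159432/172.39 = 924.86 MPa
τ_max = K·τ₀ = 1.1314 × 924.86 = 1046.4 MPa

1050 MPa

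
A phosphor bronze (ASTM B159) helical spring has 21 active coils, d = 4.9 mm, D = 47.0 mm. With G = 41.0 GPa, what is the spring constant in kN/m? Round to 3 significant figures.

k = Gd⁴/(8D³N_a) = (41.0×10³ × 4.9⁴) / (8 × 47.0³ × 21)
  = 2.36357e+07 / 1.74423e+07 = 1.3551 N/mm

1.36 kN/m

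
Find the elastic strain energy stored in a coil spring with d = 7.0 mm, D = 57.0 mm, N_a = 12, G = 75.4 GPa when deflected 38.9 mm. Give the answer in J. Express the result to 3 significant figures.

k = Gd⁴/(8D³N_a) = (75.4×10³)(7.0⁴)/(8·57.0³·12) = 10.183 N/mm
U = ½kδ² = 0.5 × 10.183 × 38.9² = 7704.4 N·mm = 7.7044 J

7.70 J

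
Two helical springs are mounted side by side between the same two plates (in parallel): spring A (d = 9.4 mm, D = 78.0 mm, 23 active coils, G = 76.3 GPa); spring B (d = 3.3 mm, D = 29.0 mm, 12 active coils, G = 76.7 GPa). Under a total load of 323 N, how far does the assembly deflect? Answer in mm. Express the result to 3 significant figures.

k_A = Gd⁴/(8D³N_a) = (76.3×10³)(9.4⁴)/(8·78.0³·23) = 6.8224 N/mm
k_B = Gd⁴/(8D³N_a) = (76.7×10³)(3.3⁴)/(8·29.0³·12) = 3.885 N/mm
Parallel: k_eq = 6.8224 + 3.885 = 10.707 N/mm
δ = F/k_eq = 323/10.707 = 30.166 mm

30.2 mm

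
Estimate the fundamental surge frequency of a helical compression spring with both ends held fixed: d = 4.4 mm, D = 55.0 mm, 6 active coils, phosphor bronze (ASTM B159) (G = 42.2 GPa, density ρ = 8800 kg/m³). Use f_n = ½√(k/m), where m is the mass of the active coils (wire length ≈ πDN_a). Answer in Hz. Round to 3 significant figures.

k = Gd⁴/(8D³N_a) = (42.2×10³)(4.4⁴)/(8·55.0³·6) = 1.9806 N/mm = 1980.6 N/m
Wire length L = πDN_a = π·55.0·6 = 1036.7 mm
m = ρ·(πd²/4)·L = 8800 × 15.205×10⁻⁶ m² × 1.0367 m = 0.13872 kg
f_n = ½√(k/m) = 0.5·√(1980.6/0.13872) = 0.5·√(14277) = 59.744 Hz

59.7 Hz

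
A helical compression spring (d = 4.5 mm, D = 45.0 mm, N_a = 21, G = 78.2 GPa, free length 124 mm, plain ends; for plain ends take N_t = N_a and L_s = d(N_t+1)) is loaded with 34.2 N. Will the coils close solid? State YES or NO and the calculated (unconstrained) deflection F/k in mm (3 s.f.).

NO, δ = 16.3 mm

k = Gd⁴/(8D³N_a) = (78.2×10³)(4.5⁴)/(8·45.0³·21) = 2.0946 N/mm
N_t = 21; L_s = 4.5·22 = 99 mm; δ_solid = L₀ − L_s = 124 − 99 = 25 mm
δ = F/k = 34.2/2.0946 = 16.327 mm
δ < δ_solid → spring does not go solid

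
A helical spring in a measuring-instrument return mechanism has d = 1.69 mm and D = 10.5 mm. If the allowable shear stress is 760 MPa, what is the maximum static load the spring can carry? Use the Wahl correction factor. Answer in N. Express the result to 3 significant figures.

110 N

C = D/d = 10.5/1.69 = 6.2130
K_W = (4C−1)/(4C−4) + 0.615/C = 23.852/20.852 + 0.0990 = 1.2429
τ_max = K·8FD/(πd³) → F_max = τ_allow·πd³/(8DK)
F_max = 760·π·1.69³/(8·10.5·1.2429) = 11525/104.4 = 110.39 N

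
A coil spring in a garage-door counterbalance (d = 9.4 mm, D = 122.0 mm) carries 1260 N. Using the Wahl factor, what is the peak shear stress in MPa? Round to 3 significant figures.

523 MPa

Spring index C = D/d = 122.0/9.4 = 12.9787
K_W = (4C−1)/(4C−4) + 0.615/C = 50.915/47.915 + 0.0474 = 1.1100
τ₀ = 8FD/(πd³) = 8·1260·122.0/(π·9.4³) = 1.22976e+06/2609.4 = 471.29 MPa
τ_max = K·τ₀ = 1.1100 × 471.29 = 523.13 MPa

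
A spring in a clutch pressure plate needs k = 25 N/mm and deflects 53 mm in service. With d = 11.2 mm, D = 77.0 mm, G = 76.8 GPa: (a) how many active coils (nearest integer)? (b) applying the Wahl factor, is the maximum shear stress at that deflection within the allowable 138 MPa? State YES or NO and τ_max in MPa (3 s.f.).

N_a = Gd⁴/(8D³k) = (76.8×10³)(11.2⁴)/(8·77.0³·25) = 13.24 → N_a = 13
Actual rate k = Gd⁴/(8D³·13) = 25.452 N/mm
Working load F = kδ = 25.452·53 = 1349 N
C = 77.0/11.2 = 6.8750; K_W = (4C−1)/(4C−4)+0.615/C = 1.2171
τ_max = K_W·8FD/(πd³) = 1.2171·188.27 = 229.15 MPa
τ_max > 138 MPa → exceeds allowable

(a) 13 coils; (b) NO, τ_max = 229 MPa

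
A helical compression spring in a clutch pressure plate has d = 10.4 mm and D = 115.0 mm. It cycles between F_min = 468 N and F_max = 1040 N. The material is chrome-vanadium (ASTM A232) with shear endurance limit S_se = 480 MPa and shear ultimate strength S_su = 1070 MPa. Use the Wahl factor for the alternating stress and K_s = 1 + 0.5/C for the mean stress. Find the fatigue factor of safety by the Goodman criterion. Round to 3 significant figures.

2.72

C = D/d = 115.0/10.4 = 11.0577; K_W = (4C−1)/(4C−4)+0.615/C = 1.1302; K_s = 1+0.5/C = 1.0452
F_a = (F_max−F_min)/2 = 286 N; F_m = (F_max+F_min)/2 = 754 N
τ_a = K_W·8F_aD/(πd³) = 1.1302 × 74.457 = 84.15 MPa
τ_m = K_s·8F_mD/(πd³) = 1.0452 × 196.3 = 205.17 MPa
Goodman: 1/n_f = τ_a/S_se + τ_m/S_su = 84.15/480 + 205.17/1070 = 0.17531 + 0.19175 = 0.36706
n_f = 1/0.36706 = 2.724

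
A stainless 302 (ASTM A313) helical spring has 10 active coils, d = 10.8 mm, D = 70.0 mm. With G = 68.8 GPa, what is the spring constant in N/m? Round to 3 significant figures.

34100 N/m

k = Gd⁴/(8D³N_a) = (68.8×10³ × 10.8⁴) / (8 × 70.0³ × 10)
  = 9.36016e+08 / 2.744e+07 = 34.111 N/mm = 34111 N/m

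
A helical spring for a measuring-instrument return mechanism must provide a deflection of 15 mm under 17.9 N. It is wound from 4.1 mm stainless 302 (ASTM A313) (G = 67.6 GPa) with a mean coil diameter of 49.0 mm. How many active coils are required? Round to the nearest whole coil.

17

Required rate k = F/δ = 17.9/15 = 1.1933 N/mm
N_a = Gd⁴/(8D³k) = (67.6×10³ × 4.1⁴)/(8 × 49.0³ × 1.1933)
    = 1.91021e+07 / 1.12316e+06 = 17.01 → 17 coils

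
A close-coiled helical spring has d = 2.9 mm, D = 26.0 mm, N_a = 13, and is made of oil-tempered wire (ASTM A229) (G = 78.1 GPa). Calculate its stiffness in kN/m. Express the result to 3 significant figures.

k = Gd⁴/(8D³N_a) = (78.1×10³ × 2.9⁴) / (8 × 26.0³ × 13)
  = 5.52386e+06 / 1.8279e+06 = 3.022 N/mm

3.02 kN/m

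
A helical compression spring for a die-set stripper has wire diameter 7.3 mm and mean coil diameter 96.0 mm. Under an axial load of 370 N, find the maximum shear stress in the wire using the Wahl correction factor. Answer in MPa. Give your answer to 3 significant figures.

258 MPa

Spring index C = D/d = 96.0/7.3 = 13.1507
K_W = (4C−1)/(4C−4) + 0.615/C = 51.603/48.603 + 0.0468 = 1.1085
τ₀ = 8FD/(πd³) = 8·370·96.0/(π·7.3³) = 284160/1222.1 = 232.51 MPa
τ_max = K·τ₀ = 1.1085 × 232.51 = 257.74 MPa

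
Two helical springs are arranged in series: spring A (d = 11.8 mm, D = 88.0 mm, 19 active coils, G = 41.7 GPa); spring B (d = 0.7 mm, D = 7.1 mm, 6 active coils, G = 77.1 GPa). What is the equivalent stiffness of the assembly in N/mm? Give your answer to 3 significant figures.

k_A = Gd⁴/(8D³N_a) = (41.7×10³)(11.8⁴)/(8·88.0³·19) = 7.805 N/mm
k_B = Gd⁴/(8D³N_a) = (77.1×10³)(0.7⁴)/(8·7.1³·6) = 1.0775 N/mm
Series: 1/k_eq = 1/7.805 + 1/1.0775 = 1.0562; k_eq = 0.94682 N/mm

0.947 N/mm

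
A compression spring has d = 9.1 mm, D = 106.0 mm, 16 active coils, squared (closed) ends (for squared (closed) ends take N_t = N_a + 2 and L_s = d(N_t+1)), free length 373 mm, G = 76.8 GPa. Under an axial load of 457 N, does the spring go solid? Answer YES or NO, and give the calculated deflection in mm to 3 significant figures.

NO, δ = 132 mm

k = Gd⁴/(8D³N_a) = (76.8×10³)(9.1⁴)/(8·106.0³·16) = 3.4546 N/mm
N_t = 18; L_s = 9.1·19 = 172.9 mm; δ_solid = L₀ − L_s = 373 − 172.9 = 200.1 mm
δ = F/k = 457/3.4546 = 132.29 mm
δ < δ_solid → spring does not go solid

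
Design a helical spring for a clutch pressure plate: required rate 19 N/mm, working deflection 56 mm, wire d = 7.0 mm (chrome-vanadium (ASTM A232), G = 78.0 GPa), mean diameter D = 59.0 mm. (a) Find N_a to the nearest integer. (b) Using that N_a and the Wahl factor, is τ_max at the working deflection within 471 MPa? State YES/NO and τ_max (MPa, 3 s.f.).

N_a = Gd⁴/(8D³k) = (78.0×10³)(7.0⁴)/(8·59.0³·19) = 5.999 → N_a = 6
Actual rate k = Gd⁴/(8D³·6) = 18.997 N/mm
Working load F = kδ = 18.997·56 = 1063.8 N
C = 59.0/7.0 = 8.4286; K_W = (4C−1)/(4C−4)+0.615/C = 1.1739
τ_max = K_W·8FD/(πd³) = 1.1739·465.99 = 547.04 MPa
τ_max > 471 MPa → exceeds allowable

(a) 6 coils; (b) NO, τ_max = 547 MPa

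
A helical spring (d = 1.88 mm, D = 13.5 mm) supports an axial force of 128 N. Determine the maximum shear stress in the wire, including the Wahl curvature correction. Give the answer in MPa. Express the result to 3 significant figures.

Spring index C = D/d = 13.5/1.88 = 7.1809
K_W = (4C−1)/(4C−4) + 0.615/C = 27.723/24.723 + 0.0856 = 1.2070
τ₀ = 8FD/(πd³) = 8·128·13.5/(π·1.88³) = 13824/20.875 = 662.23 MPa
τ_max = K·τ₀ = 1.2070 × 662.23 = 799.31 MPa

799 MPa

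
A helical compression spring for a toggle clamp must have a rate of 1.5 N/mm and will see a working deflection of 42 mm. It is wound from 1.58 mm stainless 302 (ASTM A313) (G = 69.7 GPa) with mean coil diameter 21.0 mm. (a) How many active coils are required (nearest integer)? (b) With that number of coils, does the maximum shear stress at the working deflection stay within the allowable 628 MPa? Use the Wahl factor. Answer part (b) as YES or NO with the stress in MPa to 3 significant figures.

(a) 4 coils; (b) NO, τ_max = 924 MPa

N_a = Gd⁴/(8D³k) = (69.7×10³)(1.58⁴)/(8·21.0³·1.5) = 3.909 → N_a = 4
Actual rate k = Gd⁴/(8D³·4) = 1.4657 N/mm
Working load F = kδ = 1.4657·42 = 61.561 N
C = 21.0/1.58 = 13.2911; K_W = (4C−1)/(4C−4)+0.615/C = 1.1073
τ_max = K_W·8FD/(πd³) = 1.1073·834.62 = 924.17 MPa
τ_max > 628 MPa → exceeds allowable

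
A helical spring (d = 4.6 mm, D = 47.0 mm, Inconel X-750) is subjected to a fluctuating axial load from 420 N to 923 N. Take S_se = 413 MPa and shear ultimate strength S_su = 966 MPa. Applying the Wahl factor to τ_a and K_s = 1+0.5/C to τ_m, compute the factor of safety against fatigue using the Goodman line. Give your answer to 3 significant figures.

0.571

C = D/d = 47.0/4.6 = 10.2174; K_W = (4C−1)/(4C−4)+0.615/C = 1.1416; K_s = 1+0.5/C = 1.0489
F_a = (F_max−F_min)/2 = 251.5 N; F_m = (F_max+F_min)/2 = 671.5 N
τ_a = K_W·8F_aD/(πd³) = 1.1416 × 309.24 = 353.02 MPa
τ_m = K_s·8F_mD/(πd³) = 1.0489 × 825.68 = 866.08 MPa
Goodman: 1/n_f = τ_a/S_se + τ_m/S_su = 353.02/413 + 866.08/966 = 0.85477 + 0.89657 = 1.7513
n_f = 1/1.7513 = 0.571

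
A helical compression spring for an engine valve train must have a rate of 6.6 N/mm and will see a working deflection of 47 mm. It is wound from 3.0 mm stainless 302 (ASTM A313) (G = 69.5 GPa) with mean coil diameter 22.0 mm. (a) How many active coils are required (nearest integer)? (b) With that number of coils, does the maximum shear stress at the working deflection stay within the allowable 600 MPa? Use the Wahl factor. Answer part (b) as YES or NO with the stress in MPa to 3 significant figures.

(a) 10 coils; (b) NO, τ_max = 775 MPa

N_a = Gd⁴/(8D³k) = (69.5×10³)(3.0⁴)/(8·22.0³·6.6) = 10.01 → N_a = 10
Actual rate k = Gd⁴/(8D³·10) = 6.6086 N/mm
Working load F = kδ = 6.6086·47 = 310.61 N
C = 22.0/3.0 = 7.3333; K_W = (4C−1)/(4C−4)+0.615/C = 1.2023
τ_max = K_W·8FD/(πd³) = 1.2023·644.48 = 774.85 MPa
τ_max > 600 MPa → exceeds allowable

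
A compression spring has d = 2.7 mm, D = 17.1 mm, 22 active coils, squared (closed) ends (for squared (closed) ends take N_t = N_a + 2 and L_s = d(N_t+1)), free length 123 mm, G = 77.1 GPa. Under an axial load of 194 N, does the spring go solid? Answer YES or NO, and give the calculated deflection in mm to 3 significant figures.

k = Gd⁴/(8D³N_a) = (77.1×10³)(2.7⁴)/(8·17.1³·22) = 4.656 N/mm
N_t = 24; L_s = 2.7·25 = 67.5 mm; δ_solid = L₀ − L_s = 123 − 67.5 = 55.5 mm
δ = F/k = 194/4.656 = 41.667 mm
δ < δ_solid → spring does not go solid

NO, δ = 41.7 mm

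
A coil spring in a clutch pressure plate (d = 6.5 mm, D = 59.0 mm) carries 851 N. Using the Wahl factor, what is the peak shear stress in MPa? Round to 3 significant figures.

540 MPa

Spring index C = D/d = 59.0/6.5 = 9.0769
K_W = (4C−1)/(4C−4) + 0.615/C = 35.308/32.308 + 0.0678 = 1.1606
τ₀ = 8FD/(πd³) = 8·851·59.0/(π·6.5³) = 401672/862.76 = 465.57 MPa
τ_max = K·τ₀ = 1.1606 × 465.57 = 540.34 MPa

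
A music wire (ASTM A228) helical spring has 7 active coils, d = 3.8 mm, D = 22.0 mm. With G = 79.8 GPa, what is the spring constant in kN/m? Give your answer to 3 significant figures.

k = Gd⁴/(8D³N_a) = (79.8×10³ × 3.8⁴) / (8 × 22.0³ × 7)
  = 1.66394e+07 / 596288 = 27.905 N/mm

27.9 kN/m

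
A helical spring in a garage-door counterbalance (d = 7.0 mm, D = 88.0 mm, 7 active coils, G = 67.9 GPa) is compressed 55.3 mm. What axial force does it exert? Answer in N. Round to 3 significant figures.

k = Gd⁴/(8D³N_a) = (67.9×10³)(7.0⁴)/(8·88.0³·7) = 4.2719 N/mm
F = k·δ = 4.2719 × 55.3 = 236.24 N

236 N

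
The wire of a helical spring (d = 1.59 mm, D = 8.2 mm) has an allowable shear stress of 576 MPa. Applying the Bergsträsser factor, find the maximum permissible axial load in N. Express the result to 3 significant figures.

C = D/d = 8.2/1.59 = 5.1572
K_B = (4C+2)/(4C−3) = 22.629/17.629 = 1.2836
τ_max = K·8FD/(πd³) → F_max = τ_allow·πd³/(8DK)
F_max = 576·π·1.59³/(8·8.2·1.2836) = 7273.8/84.206 = 86.382 N

86.4 N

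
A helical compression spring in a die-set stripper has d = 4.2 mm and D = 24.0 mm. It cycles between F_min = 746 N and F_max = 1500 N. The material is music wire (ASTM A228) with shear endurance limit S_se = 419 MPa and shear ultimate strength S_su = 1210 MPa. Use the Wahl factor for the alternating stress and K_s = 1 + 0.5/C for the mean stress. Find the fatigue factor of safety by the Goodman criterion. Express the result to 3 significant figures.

C = D/d = 24.0/4.2 = 5.7143; K_W = (4C−1)/(4C−4)+0.615/C = 1.2667; K_s = 1+0.5/C = 1.0875
F_a = (F_max−F_min)/2 = 377 N; F_m = (F_max+F_min)/2 = 1123 N
τ_a = K_W·8F_aD/(πd³) = 1.2667 × 310.99 = 393.93 MPa
τ_m = K_s·8F_mD/(πd³) = 1.0875 × 926.37 = 1007.4 MPa
Goodman: 1/n_f = τ_a/S_se + τ_m/S_su = 393.93/419 + 1007.4/1210 = 0.94018 + 0.83258 = 1.7728
n_f = 1/1.7728 = 0.5641

0.564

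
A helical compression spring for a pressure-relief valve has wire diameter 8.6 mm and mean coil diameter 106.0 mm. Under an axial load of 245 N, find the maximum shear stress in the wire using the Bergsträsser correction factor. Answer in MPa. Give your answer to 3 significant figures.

Spring index C = D/d = 106.0/8.6 = 12.3256
K_B = (4C+2)/(4C−3) = 51.302/46.302 = 1.1080
τ₀ = 8FD/(πd³) = 8·245·106.0/(π·8.6³) = 207760/1998.2 = 103.97 MPa
τ_max = K·τ₀ = 1.1080 × 103.97 = 115.2 MPa

115 MPa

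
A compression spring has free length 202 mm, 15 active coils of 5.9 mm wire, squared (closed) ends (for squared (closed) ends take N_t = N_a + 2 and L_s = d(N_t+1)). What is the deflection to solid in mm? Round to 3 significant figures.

95.8 mm

N_t = 17; L_s = 5.9·18 = 106.2 mm
δ_solid = L₀ − L_s = 202 − 106.2 = 95.8 mm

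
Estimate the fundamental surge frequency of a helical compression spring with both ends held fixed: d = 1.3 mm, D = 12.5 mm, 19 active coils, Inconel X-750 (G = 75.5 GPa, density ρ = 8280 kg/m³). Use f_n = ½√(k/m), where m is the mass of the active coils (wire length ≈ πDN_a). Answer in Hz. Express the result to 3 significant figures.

149 Hz

k = Gd⁴/(8D³N_a) = (75.5×10³)(1.3⁴)/(8·12.5³·19) = 0.72635 N/mm = 726.35 N/m
Wire length L = πDN_a = π·12.5·19 = 746.13 mm
m = ρ·(πd²/4)·L = 8280 × 1.3273×10⁻⁶ m² × 0.74613 m = 0.0082001 kg
f_n = ½√(k/m) = 0.5·√(726.35/0.0082001) = 0.5·√(88578) = 148.81 Hz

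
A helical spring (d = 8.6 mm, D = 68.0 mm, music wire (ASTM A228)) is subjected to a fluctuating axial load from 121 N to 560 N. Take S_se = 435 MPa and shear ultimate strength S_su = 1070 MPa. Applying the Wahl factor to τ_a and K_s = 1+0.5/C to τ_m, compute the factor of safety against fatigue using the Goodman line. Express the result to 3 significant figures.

C = D/d = 68.0/8.6 = 7.9070; K_W = (4C−1)/(4C−4)+0.615/C = 1.1864; K_s = 1+0.5/C = 1.0632
F_a = (F_max−F_min)/2 = 219.5 N; F_m = (F_max+F_min)/2 = 340.5 N
τ_a = K_W·8F_aD/(πd³) = 1.1864 × 59.757 = 70.894 MPa
τ_m = K_s·8F_mD/(πd³) = 1.0632 × 92.698 = 98.56 MPa
Goodman: 1/n_f = τ_a/S_se + τ_m/S_su = 70.894/435 + 98.56/1070 = 0.16297 + 0.09211 = 0.25509
n_f = 1/0.25509 = 3.92

3.92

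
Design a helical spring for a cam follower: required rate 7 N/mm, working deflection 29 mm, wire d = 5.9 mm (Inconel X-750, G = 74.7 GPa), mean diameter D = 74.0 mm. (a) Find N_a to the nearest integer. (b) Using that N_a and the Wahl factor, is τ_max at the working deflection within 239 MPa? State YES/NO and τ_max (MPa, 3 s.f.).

N_a = Gd⁴/(8D³k) = (74.7×10³)(5.9⁴)/(8·74.0³·7) = 3.989 → N_a = 4
Actual rate k = Gd⁴/(8D³·4) = 6.9805 N/mm
Working load F = kδ = 6.9805·29 = 202.43 N
C = 74.0/5.9 = 12.5424; K_W = (4C−1)/(4C−4)+0.615/C = 1.1140
τ_max = K_W·8FD/(πd³) = 1.1140·185.74 = 206.91 MPa
τ_max ≤ 239 MPa → acceptable

(a) 4 coils; (b) YES, τ_max = 207 MPa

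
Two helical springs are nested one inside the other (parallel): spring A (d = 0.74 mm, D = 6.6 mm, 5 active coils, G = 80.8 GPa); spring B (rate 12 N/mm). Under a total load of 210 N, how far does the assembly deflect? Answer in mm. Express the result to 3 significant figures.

k_A = Gd⁴/(8D³N_a) = (80.8×10³)(0.74⁴)/(8·6.6³·5) = 2.1069 N/mm
Parallel: k_eq = 2.1069 + 12 = 14.107 N/mm
δ = F/k_eq = 210/14.107 = 14.886 mm

14.9 mm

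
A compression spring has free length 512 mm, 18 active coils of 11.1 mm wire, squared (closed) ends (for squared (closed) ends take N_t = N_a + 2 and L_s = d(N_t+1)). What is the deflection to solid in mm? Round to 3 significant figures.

N_t = 20; L_s = 11.1·21 = 233.1 mm
δ_solid = L₀ − L_s = 512 − 233.1 = 278.9 mm

279 mm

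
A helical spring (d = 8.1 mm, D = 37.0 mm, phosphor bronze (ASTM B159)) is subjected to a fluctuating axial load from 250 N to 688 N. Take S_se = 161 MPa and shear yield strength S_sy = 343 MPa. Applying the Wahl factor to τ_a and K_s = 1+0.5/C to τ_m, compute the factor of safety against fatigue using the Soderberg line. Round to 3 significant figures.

C = D/d = 37.0/8.1 = 4.5679; K_W = (4C−1)/(4C−4)+0.615/C = 1.3448; K_s = 1+0.5/C = 1.1095
F_a = (F_max−F_min)/2 = 219 N; F_m = (F_max+F_min)/2 = 469 N
τ_a = K_W·8F_aD/(πd³) = 1.3448 × 38.827 = 52.216 MPa
τ_m = K_s·8F_mD/(πd³) = 1.1095 × 83.149 = 92.251 MPa
Soderberg: 1/n_f = τ_a/S_se + τ_m/S_sy = 52.216/161 + 92.251/343 = 0.32432 + 0.26895 = 0.59328
n_f = 1/0.59328 = 1.686

1.69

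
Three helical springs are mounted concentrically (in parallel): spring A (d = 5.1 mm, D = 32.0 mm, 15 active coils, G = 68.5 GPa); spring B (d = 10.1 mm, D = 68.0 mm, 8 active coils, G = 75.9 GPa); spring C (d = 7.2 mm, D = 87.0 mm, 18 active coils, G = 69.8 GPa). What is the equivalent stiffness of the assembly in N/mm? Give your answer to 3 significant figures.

k_A = Gd⁴/(8D³N_a) = (68.5×10³)(5.1⁴)/(8·32.0³·15) = 11.785 N/mm
k_B = Gd⁴/(8D³N_a) = (75.9×10³)(10.1⁴)/(8·68.0³·8) = 39.248 N/mm
k_C = Gd⁴/(8D³N_a) = (69.8×10³)(7.2⁴)/(8·87.0³·18) = 1.9782 N/mm
Parallel: k_eq = 11.785 + 39.248 + 1.9782 = 53.012 N/mm

53.0 N/mm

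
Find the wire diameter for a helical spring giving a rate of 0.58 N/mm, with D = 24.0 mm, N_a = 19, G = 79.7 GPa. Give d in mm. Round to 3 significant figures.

d = (8D³N_a·k / G)^(1/4) = (8·24.0³·19·0.58 / (79.7×10³))^0.25
  = (15.291)^0.25 = 1.9775 mm

1.98 mm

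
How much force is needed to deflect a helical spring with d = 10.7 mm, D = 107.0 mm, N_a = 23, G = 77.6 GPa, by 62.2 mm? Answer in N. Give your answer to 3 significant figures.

281 N

k = Gd⁴/(8D³N_a) = (77.6×10³)(10.7⁴)/(8·107.0³·23) = 4.5126 N/mm
F = k·δ = 4.5126 × 62.2 = 280.68 N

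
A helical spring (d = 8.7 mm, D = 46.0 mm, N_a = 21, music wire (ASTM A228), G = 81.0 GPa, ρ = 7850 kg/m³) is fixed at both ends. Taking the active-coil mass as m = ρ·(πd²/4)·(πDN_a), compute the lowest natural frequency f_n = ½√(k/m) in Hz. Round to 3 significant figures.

70.8 Hz

k = Gd⁴/(8D³N_a) = (81.0×10³)(8.7⁴)/(8·46.0³·21) = 28.378 N/mm = 28378 N/m
Wire length L = πDN_a = π·46.0·21 = 3034.8 mm
m = ρ·(πd²/4)·L = 7850 × 59.447×10⁻⁶ m² × 3.0348 m = 1.4162 kg
f_n = ½√(k/m) = 0.5·√(28378/1.4162) = 0.5·√(20038) = 70.778 Hz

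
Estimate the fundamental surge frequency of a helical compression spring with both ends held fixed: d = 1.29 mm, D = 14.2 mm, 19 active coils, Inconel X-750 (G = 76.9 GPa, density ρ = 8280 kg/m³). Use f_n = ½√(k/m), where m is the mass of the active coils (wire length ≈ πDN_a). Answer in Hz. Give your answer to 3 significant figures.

k = Gd⁴/(8D³N_a) = (76.9×10³)(1.29⁴)/(8·14.2³·19) = 0.4893 N/mm = 489.3 N/m
Wire length L = πDN_a = π·14.2·19 = 847.6 mm
m = ρ·(πd²/4)·L = 8280 × 1.307×10⁻⁶ m² × 0.8476 m = 0.0091726 kg
f_n = ½√(k/m) = 0.5·√(489.3/0.0091726) = 0.5·√(53344) = 115.48 Hz

115 Hz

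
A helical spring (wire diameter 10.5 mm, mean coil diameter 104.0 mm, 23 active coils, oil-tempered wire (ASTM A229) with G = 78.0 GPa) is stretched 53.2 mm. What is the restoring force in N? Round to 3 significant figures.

k = Gd⁴/(8D³N_a) = (78.0×10³)(10.5⁴)/(8·104.0³·23) = 4.5807 N/mm
F = k·δ = 4.5807 × 53.2 = 243.69 N

244 N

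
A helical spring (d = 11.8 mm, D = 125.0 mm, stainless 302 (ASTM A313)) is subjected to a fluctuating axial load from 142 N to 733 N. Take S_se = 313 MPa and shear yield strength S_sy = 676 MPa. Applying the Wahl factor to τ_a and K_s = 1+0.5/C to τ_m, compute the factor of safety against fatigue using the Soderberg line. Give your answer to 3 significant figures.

2.95

C = D/d = 125.0/11.8 = 10.5932; K_W = (4C−1)/(4C−4)+0.615/C = 1.1362; K_s = 1+0.5/C = 1.0472
F_a = (F_max−F_min)/2 = 295.5 N; F_m = (F_max+F_min)/2 = 437.5 N
τ_a = K_W·8F_aD/(πd³) = 1.1362 × 57.248 = 65.047 MPa
τ_m = K_s·8F_mD/(πd³) = 1.0472 × 84.758 = 88.759 MPa
Soderberg: 1/n_f = τ_a/S_se + τ_m/S_sy = 65.047/313 + 88.759/676 = 0.20782 + 0.13130 = 0.33912
n_f = 1/0.33912 = 2.949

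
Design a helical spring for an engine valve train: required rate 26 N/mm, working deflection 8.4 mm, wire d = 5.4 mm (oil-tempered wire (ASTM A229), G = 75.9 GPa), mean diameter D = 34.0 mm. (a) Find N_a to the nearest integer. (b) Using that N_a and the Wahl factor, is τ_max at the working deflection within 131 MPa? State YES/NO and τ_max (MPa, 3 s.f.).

N_a = Gd⁴/(8D³k) = (75.9×10³)(5.4⁴)/(8·34.0³·26) = 7.894 → N_a = 8
Actual rate k = Gd⁴/(8D³·8) = 25.657 N/mm
Working load F = kδ = 25.657·8.4 = 215.52 N
C = 34.0/5.4 = 6.2963; K_W = (4C−1)/(4C−4)+0.615/C = 1.2393
τ_max = K_W·8FD/(πd³) = 1.2393·118.5 = 146.85 MPa
τ_max > 131 MPa → exceeds allowable

(a) 8 coils; (b) NO, τ_max = 147 MPa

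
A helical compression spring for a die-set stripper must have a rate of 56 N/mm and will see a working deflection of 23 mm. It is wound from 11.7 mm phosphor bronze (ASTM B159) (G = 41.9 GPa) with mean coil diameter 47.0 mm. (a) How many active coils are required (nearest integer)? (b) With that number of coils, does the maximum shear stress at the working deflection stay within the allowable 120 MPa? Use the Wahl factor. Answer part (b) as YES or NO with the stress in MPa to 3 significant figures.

(a) 17 coils; (b) NO, τ_max = 134 MPa

N_a = Gd⁴/(8D³k) = (41.9×10³)(11.7⁴)/(8·47.0³·56) = 16.88 → N_a = 17
Actual rate k = Gd⁴/(8D³·17) = 55.606 N/mm
Working load F = kδ = 55.606·23 = 1278.9 N
C = 47.0/11.7 = 4.0171; K_W = (4C−1)/(4C−4)+0.615/C = 1.4017
τ_max = K_W·8FD/(πd³) = 1.4017·95.573 = 133.96 MPa
τ_max > 120 MPa → exceeds allowable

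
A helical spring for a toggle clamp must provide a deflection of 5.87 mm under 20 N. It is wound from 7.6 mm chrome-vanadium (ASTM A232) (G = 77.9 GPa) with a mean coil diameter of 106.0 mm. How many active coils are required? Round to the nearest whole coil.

Required rate k = F/δ = 20/5.87 = 3.4072 N/mm
N_a = Gd⁴/(8D³k) = (77.9×10³ × 7.6⁴)/(8 × 106.0³ × 3.4072)
    = 2.59891e+08 / 3.24638e+07 = 8.006 → 8 coils

8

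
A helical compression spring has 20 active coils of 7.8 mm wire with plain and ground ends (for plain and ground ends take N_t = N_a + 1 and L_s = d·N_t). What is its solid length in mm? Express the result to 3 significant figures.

164 mm

plain and ground ends: N_t = N_a + 1 = 20 + 1 = 21
L_s = d·N_t = 7.8 × 21 = 163.8 mm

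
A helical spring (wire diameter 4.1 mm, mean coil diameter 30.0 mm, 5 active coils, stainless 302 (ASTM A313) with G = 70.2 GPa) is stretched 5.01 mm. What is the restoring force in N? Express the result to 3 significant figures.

92.0 N

k = Gd⁴/(8D³N_a) = (70.2×10³)(4.1⁴)/(8·30.0³·5) = 18.367 N/mm
F = k·δ = 18.367 × 5.01 = 92.021 N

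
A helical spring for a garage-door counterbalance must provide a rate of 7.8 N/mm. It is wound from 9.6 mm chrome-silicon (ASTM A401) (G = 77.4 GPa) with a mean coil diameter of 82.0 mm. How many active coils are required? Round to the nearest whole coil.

19

N_a = Gd⁴/(8D³k) = (77.4×10³ × 9.6⁴)/(8 × 82.0³ × 7.8)
    = 6.57394e+08 / 3.44054e+07 = 19.11 → 19 coils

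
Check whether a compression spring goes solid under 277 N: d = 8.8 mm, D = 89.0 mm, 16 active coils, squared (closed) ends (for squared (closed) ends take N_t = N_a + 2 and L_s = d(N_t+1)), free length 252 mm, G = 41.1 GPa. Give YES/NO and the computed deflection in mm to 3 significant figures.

k = Gd⁴/(8D³N_a) = (41.1×10³)(8.8⁴)/(8·89.0³·16) = 2.7314 N/mm
N_t = 18; L_s = 8.8·19 = 167.2 mm; δ_solid = L₀ − L_s = 252 − 167.2 = 84.8 mm
δ = F/k = 277/2.7314 = 101.41 mm
δ ≥ δ_solid → spring goes solid

YES, δ = 101 mm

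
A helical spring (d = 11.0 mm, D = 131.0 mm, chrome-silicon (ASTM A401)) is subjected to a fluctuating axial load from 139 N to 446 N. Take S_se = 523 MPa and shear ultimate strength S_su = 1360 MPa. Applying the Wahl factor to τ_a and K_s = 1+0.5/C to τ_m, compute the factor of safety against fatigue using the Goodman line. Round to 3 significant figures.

C = D/d = 131.0/11.0 = 11.9091; K_W = (4C−1)/(4C−4)+0.615/C = 1.1204; K_s = 1+0.5/C = 1.0420
F_a = (F_max−F_min)/2 = 153.5 N; F_m = (F_max+F_min)/2 = 292.5 N
τ_a = K_W·8F_aD/(πd³) = 1.1204 × 38.472 = 43.103 MPa
τ_m = K_s·8F_mD/(πd³) = 1.0420 × 73.309 = 76.387 MPa
Goodman: 1/n_f = τ_a/S_se + τ_m/S_su = 43.103/523 + 76.387/1360 = 0.08242 + 0.05617 = 0.13858
n_f = 1/0.13858 = 7.216

7.22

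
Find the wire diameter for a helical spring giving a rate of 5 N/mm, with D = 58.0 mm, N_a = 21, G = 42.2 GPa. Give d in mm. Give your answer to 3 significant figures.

7.89 mm

d = (8D³N_a·k / G)^(1/4) = (8·58.0³·21·5 / (42.2×10³))^0.25
  = (3883.7)^0.25 = 7.8943 mm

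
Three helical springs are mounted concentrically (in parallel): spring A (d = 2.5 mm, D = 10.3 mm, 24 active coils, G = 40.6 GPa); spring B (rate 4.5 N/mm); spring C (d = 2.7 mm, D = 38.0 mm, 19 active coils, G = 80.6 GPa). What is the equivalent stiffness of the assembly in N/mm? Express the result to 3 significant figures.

k_A = Gd⁴/(8D³N_a) = (40.6×10³)(2.5⁴)/(8·10.3³·24) = 7.5592 N/mm
k_C = Gd⁴/(8D³N_a) = (80.6×10³)(2.7⁴)/(8·38.0³·19) = 0.51357 N/mm
Parallel: k_eq = 7.5592 + 4.5 + 0.51357 = 12.573 N/mm

12.6 N/mm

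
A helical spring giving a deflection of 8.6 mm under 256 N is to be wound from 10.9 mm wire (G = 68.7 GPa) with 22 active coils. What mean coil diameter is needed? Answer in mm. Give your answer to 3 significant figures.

57.0 mm

Required rate k = F/δ = 256/8.6 = 29.767 N/mm
D = (Gd⁴/(8N_a·k))^(1/3) = (68.7×10³·10.9⁴/(8·22·29.767))^(1/3)
  = (185101)^(1/3) = 56.9906 mm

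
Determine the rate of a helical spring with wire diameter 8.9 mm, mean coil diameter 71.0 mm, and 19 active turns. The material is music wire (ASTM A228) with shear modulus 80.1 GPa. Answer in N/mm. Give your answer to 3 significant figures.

9.24 N/mm

k = Gd⁴/(8D³N_a) = (80.1×10³ × 8.9⁴) / (8 × 71.0³ × 19)
  = 5.02565e+08 / 5.44025e+07 = 9.2379 N/mm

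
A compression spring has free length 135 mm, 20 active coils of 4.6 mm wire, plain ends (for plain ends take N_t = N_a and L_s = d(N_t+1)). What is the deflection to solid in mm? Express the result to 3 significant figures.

38.4 mm

N_t = 20; L_s = 4.6·21 = 96.6 mm
δ_solid = L₀ − L_s = 135 − 96.6 = 38.4 mm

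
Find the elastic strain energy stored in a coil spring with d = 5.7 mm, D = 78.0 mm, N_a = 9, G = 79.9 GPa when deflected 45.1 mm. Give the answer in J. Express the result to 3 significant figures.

2.51 J

k = Gd⁴/(8D³N_a) = (79.9×10³)(5.7⁴)/(8·78.0³·9) = 2.4685 N/mm
U = ½kδ² = 0.5 × 2.4685 × 45.1² = 2510.5 N·mm = 2.5105 J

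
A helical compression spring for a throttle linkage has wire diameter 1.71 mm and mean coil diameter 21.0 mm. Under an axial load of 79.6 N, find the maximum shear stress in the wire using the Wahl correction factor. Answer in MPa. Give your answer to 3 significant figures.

951 MPa

Spring index C = D/d = 21.0/1.71 = 12.2807
K_W = (4C−1)/(4C−4) + 0.615/C = 48.123/45.123 + 0.0501 = 1.1166
τ₀ = 8FD/(πd³) = 8·79.6·21.0/(π·1.71³) = 13372.8/15.709 = 851.3 MPa
τ_max = K·τ₀ = 1.1166 × 851.3 = 950.53 MPa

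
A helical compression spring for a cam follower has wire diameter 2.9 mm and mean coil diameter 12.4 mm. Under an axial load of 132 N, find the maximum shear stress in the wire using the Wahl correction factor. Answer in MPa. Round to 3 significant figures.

235 MPa

Spring index C = D/d = 12.4/2.9 = 4.2759
K_W = (4C−1)/(4C−4) + 0.615/C = 16.103/13.103 + 0.1438 = 1.3728
τ₀ = 8FD/(πd³) = 8·132·12.4/(π·2.9³) = 13094.4/76.62 = 170.9 MPa
τ_max = K·τ₀ = 1.3728 × 170.9 = 234.61 MPa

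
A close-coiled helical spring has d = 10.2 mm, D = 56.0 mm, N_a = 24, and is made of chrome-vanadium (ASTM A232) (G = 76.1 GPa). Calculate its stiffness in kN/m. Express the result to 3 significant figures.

24.4 kN/m

k = Gd⁴/(8D³N_a) = (76.1×10³ × 10.2⁴) / (8 × 56.0³ × 24)
  = 8.23731e+08 / 3.37183e+07 = 24.43 N/mm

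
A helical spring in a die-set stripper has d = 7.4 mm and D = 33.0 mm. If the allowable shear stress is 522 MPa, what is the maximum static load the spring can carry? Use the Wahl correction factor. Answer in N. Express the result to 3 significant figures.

1860 N

C = D/d = 33.0/7.4 = 4.4595
K_W = (4C−1)/(4C−4) + 0.615/C = 16.838/13.838 + 0.1379 = 1.3547
τ_max = K·8FD/(πd³) → F_max = τ_allow·πd³/(8DK)
F_max = 522·π·7.4³/(8·33.0·1.3547) = 6.6453e+05/357.64 = 1858.1 N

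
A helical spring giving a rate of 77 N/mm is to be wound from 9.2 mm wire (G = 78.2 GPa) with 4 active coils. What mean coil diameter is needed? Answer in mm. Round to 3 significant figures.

D = (Gd⁴/(8N_a·k))^(1/3) = (78.2×10³·9.2⁴/(8·4·77))^(1/3)
  = (227362)^(1/3) = 61.0341 mm

61.0 mm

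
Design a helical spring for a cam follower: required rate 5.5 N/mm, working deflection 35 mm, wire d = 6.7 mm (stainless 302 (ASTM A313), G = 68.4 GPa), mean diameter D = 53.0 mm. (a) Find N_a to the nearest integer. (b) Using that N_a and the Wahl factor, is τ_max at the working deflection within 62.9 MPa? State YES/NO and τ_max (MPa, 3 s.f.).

(a) 21 coils; (b) NO, τ_max = 103 MPa

N_a = Gd⁴/(8D³k) = (68.4×10³)(6.7⁴)/(8·53.0³·5.5) = 21.04 → N_a = 21
Actual rate k = Gd⁴/(8D³·21) = 5.5108 N/mm
Working load F = kδ = 5.5108·35 = 192.88 N
C = 53.0/6.7 = 7.9104; K_W = (4C−1)/(4C−4)+0.615/C = 1.1863
τ_max = K_W·8FD/(πd³) = 1.1863·86.552 = 102.67 MPa
τ_max > 62.9 MPa → exceeds allowable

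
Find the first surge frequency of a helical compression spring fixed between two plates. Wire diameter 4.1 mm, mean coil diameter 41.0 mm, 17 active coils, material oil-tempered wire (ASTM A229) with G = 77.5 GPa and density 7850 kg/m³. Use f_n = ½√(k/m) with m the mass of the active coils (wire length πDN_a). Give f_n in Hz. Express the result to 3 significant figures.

k = Gd⁴/(8D³N_a) = (77.5×10³)(4.1⁴)/(8·41.0³·17) = 2.3364 N/mm = 2336.4 N/m
Wire length L = πDN_a = π·41.0·17 = 2189.7 mm
m = ρ·(πd²/4)·L = 7850 × 13.203×10⁻⁶ m² × 2.1897 m = 0.22694 kg
f_n = ½√(k/m) = 0.5·√(2336.4/0.22694) = 0.5·√(10295) = 50.733 Hz

50.7 Hz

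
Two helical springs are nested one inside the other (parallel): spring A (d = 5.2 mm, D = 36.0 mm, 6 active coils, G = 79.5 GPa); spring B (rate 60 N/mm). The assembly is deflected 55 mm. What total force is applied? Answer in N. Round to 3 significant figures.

k_A = Gd⁴/(8D³N_a) = (79.5×10³)(5.2⁴)/(8·36.0³·6) = 25.956 N/mm
Parallel: k_eq = 25.956 + 60 = 85.956 N/mm
F = k_eq·δ = 85.956·55 = 4727.6 N

4730 N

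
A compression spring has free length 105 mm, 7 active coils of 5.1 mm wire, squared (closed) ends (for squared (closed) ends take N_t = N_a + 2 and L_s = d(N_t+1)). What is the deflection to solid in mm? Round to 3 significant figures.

54.0 mm

N_t = 9; L_s = 5.1·10 = 51 mm
δ_solid = L₀ − L_s = 105 − 51 = 54 mm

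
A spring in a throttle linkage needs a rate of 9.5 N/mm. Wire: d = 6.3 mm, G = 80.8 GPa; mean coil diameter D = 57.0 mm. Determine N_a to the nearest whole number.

N_a = Gd⁴/(8D³k) = (80.8×10³ × 6.3⁴)/(8 × 57.0³ × 9.5)
    = 1.27284e+08 / 1.40747e+07 = 9.043 → 9 coils

9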